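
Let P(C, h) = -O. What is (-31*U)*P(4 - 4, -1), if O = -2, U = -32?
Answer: 1984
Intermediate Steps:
P(C, h) = 2 (P(C, h) = -1*(-2) = 2)
(-31*U)*P(4 - 4, -1) = -31*(-32)*2 = 992*2 = 1984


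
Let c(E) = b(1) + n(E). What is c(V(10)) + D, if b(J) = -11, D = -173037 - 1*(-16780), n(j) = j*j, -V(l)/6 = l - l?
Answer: -156268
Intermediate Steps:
V(l) = 0 (V(l) = -6*(l - l) = -6*0 = 0)
n(j) = j²
D = -156257 (D = -173037 + 16780 = -156257)
c(E) = -11 + E²
c(V(10)) + D = (-11 + 0²) - 156257 = (-11 + 0) - 156257 = -11 - 156257 = -156268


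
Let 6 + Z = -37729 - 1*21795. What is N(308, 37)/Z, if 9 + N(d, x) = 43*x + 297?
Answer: -1879/59530 ≈ -0.031564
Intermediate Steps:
N(d, x) = 288 + 43*x (N(d, x) = -9 + (43*x + 297) = -9 + (297 + 43*x) = 288 + 43*x)
Z = -59530 (Z = -6 + (-37729 - 1*21795) = -6 + (-37729 - 21795) = -6 - 59524 = -59530)
N(308, 37)/Z = (288 + 43*37)/(-59530) = (288 + 1591)*(-1/59530) = 1879*(-1/59530) = -1879/59530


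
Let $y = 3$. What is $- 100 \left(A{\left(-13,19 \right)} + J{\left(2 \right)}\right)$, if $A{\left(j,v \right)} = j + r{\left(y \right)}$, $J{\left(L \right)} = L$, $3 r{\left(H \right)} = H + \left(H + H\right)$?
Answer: $800$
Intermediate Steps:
$r{\left(H \right)} = H$ ($r{\left(H \right)} = \frac{H + \left(H + H\right)}{3} = \frac{H + 2 H}{3} = \frac{3 H}{3} = H$)
$A{\left(j,v \right)} = 3 + j$ ($A{\left(j,v \right)} = j + 3 = 3 + j$)
$- 100 \left(A{\left(-13,19 \right)} + J{\left(2 \right)}\right) = - 100 \left(\left(3 - 13\right) + 2\right) = - 100 \left(-10 + 2\right) = \left(-100\right) \left(-8\right) = 800$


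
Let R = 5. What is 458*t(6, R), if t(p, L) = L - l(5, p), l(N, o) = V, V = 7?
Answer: -916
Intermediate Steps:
l(N, o) = 7
t(p, L) = -7 + L (t(p, L) = L - 1*7 = L - 7 = -7 + L)
458*t(6, R) = 458*(-7 + 5) = 458*(-2) = -916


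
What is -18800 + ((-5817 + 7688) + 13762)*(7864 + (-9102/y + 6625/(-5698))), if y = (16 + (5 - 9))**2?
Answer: 2778636533341/22792 ≈ 1.2191e+8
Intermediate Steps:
y = 144 (y = (16 - 4)**2 = 12**2 = 144)
-18800 + ((-5817 + 7688) + 13762)*(7864 + (-9102/y + 6625/(-5698))) = -18800 + ((-5817 + 7688) + 13762)*(7864 + (-9102/144 + 6625/(-5698))) = -18800 + (1871 + 13762)*(7864 + (-9102*1/144 + 6625*(-1/5698))) = -18800 + 15633*(7864 + (-1517/24 - 6625/5698)) = -18800 + 15633*(7864 - 4401433/68376) = -18800 + 15633*(533307431/68376) = -18800 + 2779065022941/22792 = 2778636533341/22792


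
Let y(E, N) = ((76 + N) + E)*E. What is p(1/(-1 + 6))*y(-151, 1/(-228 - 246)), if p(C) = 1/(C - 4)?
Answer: -26841005/9006 ≈ -2980.3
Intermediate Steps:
y(E, N) = E*(76 + E + N) (y(E, N) = (76 + E + N)*E = E*(76 + E + N))
p(C) = 1/(-4 + C)
p(1/(-1 + 6))*y(-151, 1/(-228 - 246)) = (-151*(76 - 151 + 1/(-228 - 246)))/(-4 + 1/(-1 + 6)) = (-151*(76 - 151 + 1/(-474)))/(-4 + 1/5) = (-151*(76 - 151 - 1/474))/(-4 + 1/5) = (-151*(-35551/474))/(-19/5) = -5/19*5368201/474 = -26841005/9006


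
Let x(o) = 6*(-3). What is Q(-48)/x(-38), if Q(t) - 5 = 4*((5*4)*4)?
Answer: -325/18 ≈ -18.056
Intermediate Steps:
Q(t) = 325 (Q(t) = 5 + 4*((5*4)*4) = 5 + 4*(20*4) = 5 + 4*80 = 5 + 320 = 325)
x(o) = -18
Q(-48)/x(-38) = 325/(-18) = 325*(-1/18) = -325/18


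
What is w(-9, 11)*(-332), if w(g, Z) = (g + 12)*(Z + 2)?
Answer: -12948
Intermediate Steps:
w(g, Z) = (2 + Z)*(12 + g) (w(g, Z) = (12 + g)*(2 + Z) = (2 + Z)*(12 + g))
w(-9, 11)*(-332) = (24 + 2*(-9) + 12*11 + 11*(-9))*(-332) = (24 - 18 + 132 - 99)*(-332) = 39*(-332) = -12948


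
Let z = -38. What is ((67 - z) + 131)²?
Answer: 55696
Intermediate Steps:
((67 - z) + 131)² = ((67 - 1*(-38)) + 131)² = ((67 + 38) + 131)² = (105 + 131)² = 236² = 55696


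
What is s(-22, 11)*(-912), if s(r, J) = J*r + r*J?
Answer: 441408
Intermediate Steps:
s(r, J) = 2*J*r (s(r, J) = J*r + J*r = 2*J*r)
s(-22, 11)*(-912) = (2*11*(-22))*(-912) = -484*(-912) = 441408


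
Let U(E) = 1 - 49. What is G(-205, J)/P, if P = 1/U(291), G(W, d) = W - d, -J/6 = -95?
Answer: 37200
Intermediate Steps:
J = 570 (J = -6*(-95) = 570)
U(E) = -48
P = -1/48 (P = 1/(-48) = -1/48 ≈ -0.020833)
G(-205, J)/P = (-205 - 1*570)/(-1/48) = (-205 - 570)*(-48) = -775*(-48) = 37200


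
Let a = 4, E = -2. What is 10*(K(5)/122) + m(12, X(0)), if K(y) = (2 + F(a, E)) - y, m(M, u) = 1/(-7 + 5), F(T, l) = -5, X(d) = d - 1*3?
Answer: -141/122 ≈ -1.1557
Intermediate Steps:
X(d) = -3 + d (X(d) = d - 3 = -3 + d)
m(M, u) = -½ (m(M, u) = 1/(-2) = -½)
K(y) = -3 - y (K(y) = (2 - 5) - y = -3 - y)
10*(K(5)/122) + m(12, X(0)) = 10*((-3 - 1*5)/122) - ½ = 10*((-3 - 5)*(1/122)) - ½ = 10*(-8*1/122) - ½ = 10*(-4/61) - ½ = -40/61 - ½ = -141/122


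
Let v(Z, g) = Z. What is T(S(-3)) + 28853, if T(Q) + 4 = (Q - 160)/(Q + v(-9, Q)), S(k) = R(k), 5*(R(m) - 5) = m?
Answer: 664305/23 ≈ 28883.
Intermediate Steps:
R(m) = 5 + m/5
S(k) = 5 + k/5
T(Q) = -4 + (-160 + Q)/(-9 + Q) (T(Q) = -4 + (Q - 160)/(Q - 9) = -4 + (-160 + Q)/(-9 + Q))
T(S(-3)) + 28853 = (-124 - 3*(5 + (⅕)*(-3)))/(-9 + (5 + (⅕)*(-3))) + 28853 = (-124 - 3*(5 - ⅗))/(-9 + (5 - ⅗)) + 28853 = (-124 - 3*22/5)/(-9 + 22/5) + 28853 = (-124 - 66/5)/(-23/5) + 28853 = -5/23*(-686/5) + 28853 = 686/23 + 28853 = 664305/23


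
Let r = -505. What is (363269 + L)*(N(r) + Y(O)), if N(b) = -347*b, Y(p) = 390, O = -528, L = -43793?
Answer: 56107972500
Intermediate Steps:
(363269 + L)*(N(r) + Y(O)) = (363269 - 43793)*(-347*(-505) + 390) = 319476*(175235 + 390) = 319476*175625 = 56107972500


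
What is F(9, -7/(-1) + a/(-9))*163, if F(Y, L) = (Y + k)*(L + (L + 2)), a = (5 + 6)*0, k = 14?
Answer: 59984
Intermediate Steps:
a = 0 (a = 11*0 = 0)
F(Y, L) = (2 + 2*L)*(14 + Y) (F(Y, L) = (Y + 14)*(L + (L + 2)) = (14 + Y)*(L + (2 + L)) = (14 + Y)*(2 + 2*L) = (2 + 2*L)*(14 + Y))
F(9, -7/(-1) + a/(-9))*163 = (28 + 2*9 + 28*(-7/(-1) + 0/(-9)) + 2*(-7/(-1) + 0/(-9))*9)*163 = (28 + 18 + 28*(-7*(-1) + 0*(-1/9)) + 2*(-7*(-1) + 0*(-1/9))*9)*163 = (28 + 18 + 28*(7 + 0) + 2*(7 + 0)*9)*163 = (28 + 18 + 28*7 + 2*7*9)*163 = (28 + 18 + 196 + 126)*163 = 368*163 = 59984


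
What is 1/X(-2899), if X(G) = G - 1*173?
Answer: -1/3072 ≈ -0.00032552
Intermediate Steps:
X(G) = -173 + G (X(G) = G - 173 = -173 + G)
1/X(-2899) = 1/(-173 - 2899) = 1/(-3072) = -1/3072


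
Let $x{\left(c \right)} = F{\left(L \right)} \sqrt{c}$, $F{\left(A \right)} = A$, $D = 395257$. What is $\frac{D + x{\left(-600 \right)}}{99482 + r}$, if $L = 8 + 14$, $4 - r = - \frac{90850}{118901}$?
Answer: $\frac{46996452557}{11829075736} + \frac{6539555 i \sqrt{6}}{2957268934} \approx 3.973 + 0.0054167 i$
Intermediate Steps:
$r = \frac{566454}{118901}$ ($r = 4 - - \frac{90850}{118901} = 4 + \frac{90850}{118901} = \frac{566454}{118901} \approx 4.7641$)
$L = 22$
$x{\left(c \right)} = 22 \sqrt{c}$
$\frac{D + x{\left(-600 \right)}}{99482 + r} = \frac{395257 + 22 \sqrt{-600}}{99482 + \frac{566454}{118901}} = \frac{395257 + 22 \cdot 10 i \sqrt{6}}{\frac{11829075736}{118901}} = \left(395257 + 220 i \sqrt{6}\right) \frac{118901}{11829075736} = \frac{46996452557}{11829075736} + \frac{6539555 i \sqrt{6}}{2957268934}$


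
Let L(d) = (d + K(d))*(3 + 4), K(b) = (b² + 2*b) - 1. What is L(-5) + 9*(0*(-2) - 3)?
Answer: 36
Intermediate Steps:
K(b) = -1 + b² + 2*b
L(d) = -7 + 7*d² + 21*d (L(d) = (d + (-1 + d² + 2*d))*(3 + 4) = (-1 + d² + 3*d)*7 = -7 + 7*d² + 21*d)
L(-5) + 9*(0*(-2) - 3) = (-7 + 7*(-5)² + 21*(-5)) + 9*(0*(-2) - 3) = (-7 + 7*25 - 105) + 9*(0 - 3) = (-7 + 175 - 105) + 9*(-3) = 63 - 27 = 36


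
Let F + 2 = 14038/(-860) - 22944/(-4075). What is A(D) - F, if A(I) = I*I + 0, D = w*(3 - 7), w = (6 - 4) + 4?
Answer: 206307401/350450 ≈ 588.69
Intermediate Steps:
w = 6 (w = 2 + 4 = 6)
D = -24 (D = 6*(3 - 7) = 6*(-4) = -24)
F = -4448201/350450 (F = -2 + (14038/(-860) - 22944/(-4075)) = -2 + (14038*(-1/860) - 22944*(-1/4075)) = -2 + (-7019/430 + 22944/4075) = -2 - 3747301/350450 = -4448201/350450 ≈ -12.693)
A(I) = I² (A(I) = I² + 0 = I²)
A(D) - F = (-24)² - 1*(-4448201/350450) = 576 + 4448201/350450 = 206307401/350450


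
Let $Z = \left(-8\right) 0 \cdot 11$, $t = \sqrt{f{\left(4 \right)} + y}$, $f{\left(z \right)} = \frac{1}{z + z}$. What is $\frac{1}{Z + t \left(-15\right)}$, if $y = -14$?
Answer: $\frac{2 i \sqrt{222}}{1665} \approx 0.017897 i$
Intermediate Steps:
$f{\left(z \right)} = \frac{1}{2 z}$
$t = \frac{i \sqrt{222}}{4}$ ($t = \sqrt{\frac{1}{2 \cdot 4} - 14} = \sqrt{\frac{1}{2} \cdot \frac{1}{4} - 14} = \sqrt{\frac{1}{8} - 14} = \sqrt{- \frac{111}{8}} = \frac{i \sqrt{222}}{4} \approx 3.7249 i$)
$Z = 0$ ($Z = 0 \cdot 11 = 0$)
$\frac{1}{Z + t \left(-15\right)} = \frac{1}{0 + \frac{i \sqrt{222}}{4} \left(-15\right)} = \frac{1}{0 - \frac{15 i \sqrt{222}}{4}} = \frac{1}{\left(- \frac{15}{4}\right) i \sqrt{222}} = \frac{2 i \sqrt{222}}{1665}$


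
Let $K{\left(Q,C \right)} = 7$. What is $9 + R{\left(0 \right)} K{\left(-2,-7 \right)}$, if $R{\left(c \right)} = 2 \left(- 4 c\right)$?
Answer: $9$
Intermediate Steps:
$R{\left(c \right)} = - 8 c$
$9 + R{\left(0 \right)} K{\left(-2,-7 \right)} = 9 + \left(-8\right) 0 \cdot 7 = 9 + 0 \cdot 7 = 9 + 0 = 9$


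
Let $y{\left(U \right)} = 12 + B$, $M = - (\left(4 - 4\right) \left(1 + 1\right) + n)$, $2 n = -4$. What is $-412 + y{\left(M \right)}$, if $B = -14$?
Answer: $-414$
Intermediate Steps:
$n = -2$ ($n = \frac{1}{2} \left(-4\right) = -2$)
$M = 2$ ($M = - (\left(4 - 4\right) \left(1 + 1\right) - 2) = - (0 \cdot 2 - 2) = - (0 - 2) = \left(-1\right) \left(-2\right) = 2$)
$y{\left(U \right)} = -2$ ($y{\left(U \right)} = 12 - 14 = -2$)
$-412 + y{\left(M \right)} = -412 - 2 = -414$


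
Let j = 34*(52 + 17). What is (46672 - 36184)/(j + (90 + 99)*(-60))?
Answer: -1748/1499 ≈ -1.1661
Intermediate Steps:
j = 2346 (j = 34*69 = 2346)
(46672 - 36184)/(j + (90 + 99)*(-60)) = (46672 - 36184)/(2346 + (90 + 99)*(-60)) = 10488/(2346 + 189*(-60)) = 10488/(2346 - 11340) = 10488/(-8994) = 10488*(-1/8994) = -1748/1499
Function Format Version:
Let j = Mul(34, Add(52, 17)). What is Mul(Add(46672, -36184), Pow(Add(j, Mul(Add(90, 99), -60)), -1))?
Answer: Rational(-1748, 1499) ≈ -1.1661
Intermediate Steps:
j = 2346 (j = Mul(34, 69) = 2346)
Mul(Add(46672, -36184), Pow(Add(j, Mul(Add(90, 99), -60)), -1)) = Mul(Add(46672, -36184), Pow(Add(2346, Mul(Add(90, 99), -60)), -1)) = Mul(10488, Pow(Add(2346, Mul(189, -60)), -1)) = Mul(10488, Pow(Add(2346, -11340), -1)) = Mul(10488, Pow(-8994, -1)) = Mul(10488, Rational(-1, 8994)) = Rational(-1748, 1499)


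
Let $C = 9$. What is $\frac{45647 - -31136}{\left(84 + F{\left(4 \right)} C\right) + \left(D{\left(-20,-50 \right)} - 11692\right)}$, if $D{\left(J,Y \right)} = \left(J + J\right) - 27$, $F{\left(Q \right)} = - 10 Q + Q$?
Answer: $- \frac{76783}{11999} \approx -6.3991$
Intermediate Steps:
$F{\left(Q \right)} = - 9 Q$
$D{\left(J,Y \right)} = -27 + 2 J$ ($D{\left(J,Y \right)} = 2 J - 27 = -27 + 2 J$)
$\frac{45647 - -31136}{\left(84 + F{\left(4 \right)} C\right) + \left(D{\left(-20,-50 \right)} - 11692\right)} = \frac{45647 - -31136}{\left(84 + \left(-9\right) 4 \cdot 9\right) + \left(\left(-27 + 2 \left(-20\right)\right) - 11692\right)} = \frac{45647 + 31136}{\left(84 - 324\right) - 11759} = \frac{76783}{\left(84 - 324\right) - 11759} = \frac{76783}{-240 - 11759} = \frac{76783}{-11999} = 76783 \left(- \frac{1}{11999}\right) = - \frac{76783}{11999}$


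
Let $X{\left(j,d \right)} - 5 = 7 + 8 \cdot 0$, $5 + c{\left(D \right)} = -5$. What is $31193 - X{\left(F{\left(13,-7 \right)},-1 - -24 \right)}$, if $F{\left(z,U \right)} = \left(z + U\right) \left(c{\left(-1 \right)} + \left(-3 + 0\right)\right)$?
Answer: $31181$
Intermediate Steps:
$c{\left(D \right)} = -10$ ($c{\left(D \right)} = -5 - 5 = -10$)
$F{\left(z,U \right)} = - 13 U - 13 z$ ($F{\left(z,U \right)} = \left(z + U\right) \left(-10 + \left(-3 + 0\right)\right) = \left(U + z\right) \left(-10 - 3\right) = \left(U + z\right) \left(-13\right) = - 13 U - 13 z$)
$X{\left(j,d \right)} = 12$ ($X{\left(j,d \right)} = 5 + \left(7 + 8 \cdot 0\right) = 5 + \left(7 + 0\right) = 5 + 7 = 12$)
$31193 - X{\left(F{\left(13,-7 \right)},-1 - -24 \right)} = 31193 - 12 = 31181$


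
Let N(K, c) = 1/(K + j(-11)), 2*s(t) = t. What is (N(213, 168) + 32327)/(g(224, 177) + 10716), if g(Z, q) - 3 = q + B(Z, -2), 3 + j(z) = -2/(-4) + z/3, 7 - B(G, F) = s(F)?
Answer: 40117813/13531864 ≈ 2.9647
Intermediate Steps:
s(t) = t/2
B(G, F) = 7 - F/2
j(z) = -5/2 + z/3 (j(z) = -3 + (-2/(-4) + z/3) = -3 + (-2*(-1/4) + z*(1/3)) = -3 + (1/2 + z/3) = -5/2 + z/3)
g(Z, q) = 11 + q (g(Z, q) = 3 + (q + (7 - 1/2*(-2))) = 3 + (q + (7 + 1)) = 3 + (q + 8) = 3 + (8 + q) = 11 + q)
N(K, c) = 1/(-37/6 + K) (N(K, c) = 1/(K + (-5/2 + (1/3)*(-11))) = 1/(K + (-5/2 - 11/3)) = 1/(K - 37/6) = 1/(-37/6 + K))
(N(213, 168) + 32327)/(g(224, 177) + 10716) = (6/(-37 + 6*213) + 32327)/((11 + 177) + 10716) = (6/(-37 + 1278) + 32327)/(188 + 10716) = (6/1241 + 32327)/10904 = (6*(1/1241) + 32327)*(1/10904) = (6/1241 + 32327)*(1/10904) = (40117813/1241)*(1/10904) = 40117813/13531864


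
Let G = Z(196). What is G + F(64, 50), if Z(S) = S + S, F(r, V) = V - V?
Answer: 392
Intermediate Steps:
F(r, V) = 0
Z(S) = 2*S
G = 392 (G = 2*196 = 392)
G + F(64, 50) = 392 + 0 = 392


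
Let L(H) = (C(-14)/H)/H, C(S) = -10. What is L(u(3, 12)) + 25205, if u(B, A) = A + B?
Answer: 1134223/45 ≈ 25205.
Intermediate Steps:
L(H) = -10/H**2 (L(H) = (-10/H)/H = -10/H**2)
L(u(3, 12)) + 25205 = -10/(12 + 3)**2 + 25205 = -10/15**2 + 25205 = -10*1/225 + 25205 = -2/45 + 25205 = 1134223/45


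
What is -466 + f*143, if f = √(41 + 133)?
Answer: -466 + 143*√174 ≈ 1420.3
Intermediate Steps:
f = √174 ≈ 13.191
-466 + f*143 = -466 + √174*143 = -466 + 143*√174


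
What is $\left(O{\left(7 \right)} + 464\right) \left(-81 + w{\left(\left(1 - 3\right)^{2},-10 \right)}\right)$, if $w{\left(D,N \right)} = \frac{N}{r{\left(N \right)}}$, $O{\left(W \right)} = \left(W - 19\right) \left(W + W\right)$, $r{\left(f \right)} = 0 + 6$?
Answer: $- \frac{73408}{3} \approx -24469.0$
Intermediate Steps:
$r{\left(f \right)} = 6$
$O{\left(W \right)} = 2 W \left(-19 + W\right)$ ($O{\left(W \right)} = \left(-19 + W\right) 2 W = 2 W \left(-19 + W\right)$)
$w{\left(D,N \right)} = \frac{N}{6}$
$\left(O{\left(7 \right)} + 464\right) \left(-81 + w{\left(\left(1 - 3\right)^{2},-10 \right)}\right) = \left(2 \cdot 7 \left(-19 + 7\right) + 464\right) \left(-81 + \frac{1}{6} \left(-10\right)\right) = \left(2 \cdot 7 \left(-12\right) + 464\right) \left(-81 - \frac{5}{3}\right) = \left(-168 + 464\right) \left(- \frac{248}{3}\right) = 296 \left(- \frac{248}{3}\right) = - \frac{73408}{3}$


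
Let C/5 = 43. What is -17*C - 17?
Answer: -3672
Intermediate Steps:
C = 215 (C = 5*43 = 215)
-17*C - 17 = -17*215 - 17 = -3655 - 17 = -3672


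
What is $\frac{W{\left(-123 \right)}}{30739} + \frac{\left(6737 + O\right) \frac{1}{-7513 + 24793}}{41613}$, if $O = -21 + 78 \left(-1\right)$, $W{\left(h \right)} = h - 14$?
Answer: $- \frac{49154453099}{11051786940480} \approx -0.0044476$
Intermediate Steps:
$W{\left(h \right)} = -14 + h$ ($W{\left(h \right)} = h - 14 = -14 + h$)
$O = -99$ ($O = -21 - 78 = -99$)
$\frac{W{\left(-123 \right)}}{30739} + \frac{\left(6737 + O\right) \frac{1}{-7513 + 24793}}{41613} = \frac{-14 - 123}{30739} + \frac{\left(6737 - 99\right) \frac{1}{-7513 + 24793}}{41613} = \left(-137\right) \frac{1}{30739} + \frac{6638}{17280} \cdot \frac{1}{41613} = - \frac{137}{30739} + 6638 \cdot \frac{1}{17280} \cdot \frac{1}{41613} = - \frac{137}{30739} + \frac{3319}{8640} \cdot \frac{1}{41613} = - \frac{137}{30739} + \frac{3319}{359536320} = - \frac{49154453099}{11051786940480}$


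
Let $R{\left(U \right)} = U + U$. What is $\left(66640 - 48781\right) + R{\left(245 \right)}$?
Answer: $18349$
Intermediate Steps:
$R{\left(U \right)} = 2 U$
$\left(66640 - 48781\right) + R{\left(245 \right)} = \left(66640 - 48781\right) + 2 \cdot 245 = 17859 + 490 = 18349$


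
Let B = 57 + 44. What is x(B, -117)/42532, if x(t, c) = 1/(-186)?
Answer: -1/7910952 ≈ -1.2641e-7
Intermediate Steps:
B = 101
x(t, c) = -1/186
x(B, -117)/42532 = -1/186/42532 = -1/186*1/42532 = -1/7910952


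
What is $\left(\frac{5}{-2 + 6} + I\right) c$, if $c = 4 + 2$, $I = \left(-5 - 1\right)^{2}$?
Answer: $\frac{447}{2} \approx 223.5$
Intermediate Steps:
$I = 36$ ($I = \left(-6\right)^{2} = 36$)
$c = 6$
$\left(\frac{5}{-2 + 6} + I\right) c = \left(\frac{5}{-2 + 6} + 36\right) 6 = \left(\frac{5}{4} + 36\right) 6 = \frac{149}{4} \cdot 6 = \frac{447}{2}$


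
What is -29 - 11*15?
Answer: -194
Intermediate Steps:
-29 - 11*15 = -29 - 165 = -194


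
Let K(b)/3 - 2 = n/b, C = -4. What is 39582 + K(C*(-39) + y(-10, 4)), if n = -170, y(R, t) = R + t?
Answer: 197923/5 ≈ 39585.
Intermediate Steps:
K(b) = 6 - 510/b (K(b) = 6 + 3*(-170/b) = 6 - 510/b)
39582 + K(C*(-39) + y(-10, 4)) = 39582 + (6 - 510/(-4*(-39) + (-10 + 4))) = 39582 + (6 - 510/(156 - 6)) = 39582 + (6 - 510/150) = 39582 + (6 - 510*1/150) = 39582 + (6 - 17/5) = 39582 + 13/5 = 197923/5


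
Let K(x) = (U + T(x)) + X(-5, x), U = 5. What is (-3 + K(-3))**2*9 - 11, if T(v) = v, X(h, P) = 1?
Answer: -11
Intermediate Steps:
K(x) = 6 + x (K(x) = (5 + x) + 1 = 6 + x)
(-3 + K(-3))**2*9 - 11 = (-3 + (6 - 3))**2*9 - 11 = (-3 + 3)**2*9 - 11 = 0**2*9 - 11 = 0*9 - 11 = 0 - 11 = -11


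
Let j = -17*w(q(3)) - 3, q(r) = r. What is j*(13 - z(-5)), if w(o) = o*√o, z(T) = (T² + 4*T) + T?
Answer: -39 - 663*√3 ≈ -1187.3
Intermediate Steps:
z(T) = T² + 5*T
w(o) = o^(3/2)
j = -3 - 51*√3 (j = -51*√3 - 3 = -3 - 51*√3 ≈ -91.335)
j*(13 - z(-5)) = (-3 - 51*√3)*(13 - (-5)*(5 - 5)) = (-3 - 51*√3)*(13 - (-5)*0) = (-3 - 51*√3)*(13 - 1*0) = (-3 - 51*√3)*(13 + 0) = (-3 - 51*√3)*13 = -39 - 663*√3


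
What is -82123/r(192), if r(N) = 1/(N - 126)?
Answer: -5420118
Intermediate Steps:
r(N) = 1/(-126 + N)
-82123/r(192) = -82123/(1/(-126 + 192)) = -82123/(1/66) = -82123/1/66 = -82123*66 = -5420118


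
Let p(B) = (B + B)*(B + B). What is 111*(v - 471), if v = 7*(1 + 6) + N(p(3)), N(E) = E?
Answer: -42846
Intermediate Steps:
p(B) = 4*B**2 (p(B) = (2*B)*(2*B) = 4*B**2)
v = 85 (v = 7*(1 + 6) + 4*3**2 = 7*7 + 4*9 = 49 + 36 = 85)
111*(v - 471) = 111*(85 - 471) = 111*(-386) = -42846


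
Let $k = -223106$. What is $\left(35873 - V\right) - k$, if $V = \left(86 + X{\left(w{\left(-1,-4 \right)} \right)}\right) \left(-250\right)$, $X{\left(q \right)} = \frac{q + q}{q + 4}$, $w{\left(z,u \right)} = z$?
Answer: $\frac{840937}{3} \approx 2.8031 \cdot 10^{5}$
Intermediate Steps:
$X{\left(q \right)} = \frac{2 q}{4 + q}$
$V = - \frac{64000}{3}$ ($V = \left(86 + 2 \left(-1\right) \frac{1}{4 - 1}\right) \left(-250\right) = \left(86 + 2 \left(-1\right) \frac{1}{3}\right) \left(-250\right) = \left(86 - \frac{2}{3}\right) \left(-250\right) = \frac{256}{3} \left(-250\right) = - \frac{64000}{3} \approx -21333.0$)
$\left(35873 - V\right) - k = \left(35873 - - \frac{64000}{3}\right) - -223106 = \left(35873 + \frac{64000}{3}\right) + 223106 = \frac{171619}{3} + 223106 = \frac{840937}{3}$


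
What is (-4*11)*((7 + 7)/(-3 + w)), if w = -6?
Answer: 616/9 ≈ 68.444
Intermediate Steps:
(-4*11)*((7 + 7)/(-3 + w)) = (-4*11)*((7 + 7)/(-3 - 6)) = -616/(-9) = -616*(-1)/9 = -44*(-14/9) = 616/9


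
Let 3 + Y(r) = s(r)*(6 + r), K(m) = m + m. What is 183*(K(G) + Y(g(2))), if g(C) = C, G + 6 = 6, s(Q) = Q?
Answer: 2379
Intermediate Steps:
G = 0 (G = -6 + 6 = 0)
K(m) = 2*m
Y(r) = -3 + r*(6 + r)
183*(K(G) + Y(g(2))) = 183*(2*0 + (-3 + 2**2 + 6*2)) = 183*(0 + (-3 + 4 + 12)) = 183*(0 + 13) = 183*13 = 2379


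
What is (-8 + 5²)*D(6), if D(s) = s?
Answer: 102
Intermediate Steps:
(-8 + 5²)*D(6) = (-8 + 5²)*6 = (-8 + 25)*6 = 17*6 = 102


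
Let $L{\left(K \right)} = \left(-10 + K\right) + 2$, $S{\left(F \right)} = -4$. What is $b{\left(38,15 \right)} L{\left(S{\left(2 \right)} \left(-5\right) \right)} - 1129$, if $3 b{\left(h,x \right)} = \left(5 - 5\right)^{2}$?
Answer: $-1129$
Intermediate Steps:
$b{\left(h,x \right)} = 0$ ($b{\left(h,x \right)} = \frac{\left(5 - 5\right)^{2}}{3} = \frac{0^{2}}{3} = \frac{1}{3} \cdot 0 = 0$)
$L{\left(K \right)} = -8 + K$
$b{\left(38,15 \right)} L{\left(S{\left(2 \right)} \left(-5\right) \right)} - 1129 = 0 \left(-8 - -20\right) - 1129 = 0 \left(-8 + 20\right) - 1129 = 0 \cdot 12 - 1129 = 0 - 1129 = -1129$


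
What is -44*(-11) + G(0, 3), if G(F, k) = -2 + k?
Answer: 485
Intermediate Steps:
-44*(-11) + G(0, 3) = -44*(-11) + (-2 + 3) = 484 + 1 = 485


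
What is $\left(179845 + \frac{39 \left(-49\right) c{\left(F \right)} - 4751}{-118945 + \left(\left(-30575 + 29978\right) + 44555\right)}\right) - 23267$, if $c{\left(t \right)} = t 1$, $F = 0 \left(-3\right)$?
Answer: $\frac{11741319237}{74987} \approx 1.5658 \cdot 10^{5}$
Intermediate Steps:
$F = 0$
$c{\left(t \right)} = t$
$\left(179845 + \frac{39 \left(-49\right) c{\left(F \right)} - 4751}{-118945 + \left(\left(-30575 + 29978\right) + 44555\right)}\right) - 23267 = \left(179845 + \frac{39 \left(-49\right) 0 - 4751}{-118945 + \left(\left(-30575 + 29978\right) + 44555\right)}\right) - 23267 = \left(179845 + \frac{\left(-1911\right) 0 - 4751}{-118945 + \left(-597 + 44555\right)}\right) - 23267 = \left(179845 + \frac{0 - 4751}{-118945 + 43958}\right) - 23267 = \left(179845 - \frac{4751}{-74987}\right) - 23267 = \left(179845 - - \frac{4751}{74987}\right) - 23267 = \left(179845 + \frac{4751}{74987}\right) - 23267 = \frac{13486041766}{74987} - 23267 = \frac{11741319237}{74987}$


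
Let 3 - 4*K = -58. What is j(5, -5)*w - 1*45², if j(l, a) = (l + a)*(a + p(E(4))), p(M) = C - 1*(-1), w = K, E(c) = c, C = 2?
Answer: -2025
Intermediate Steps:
K = 61/4 (K = ¾ - ¼*(-58) = ¾ + 29/2 = 61/4 ≈ 15.250)
w = 61/4 ≈ 15.250
p(M) = 3 (p(M) = 2 - 1*(-1) = 2 + 1 = 3)
j(l, a) = (3 + a)*(a + l) (j(l, a) = (l + a)*(a + 3) = (a + l)*(3 + a) = (3 + a)*(a + l))
j(5, -5)*w - 1*45² = ((-5)² + 3*(-5) + 3*5 - 5*5)*(61/4) - 1*45² = (25 - 15 + 15 - 25)*(61/4) - 1*2025 = 0*(61/4) - 2025 = 0 - 2025 = -2025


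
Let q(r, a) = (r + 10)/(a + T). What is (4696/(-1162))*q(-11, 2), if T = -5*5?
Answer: -2348/13363 ≈ -0.17571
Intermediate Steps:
T = -25
q(r, a) = (10 + r)/(-25 + a) (q(r, a) = (r + 10)/(a - 25) = (10 + r)/(-25 + a))
(4696/(-1162))*q(-11, 2) = (4696/(-1162))*((10 - 11)/(-25 + 2)) = (4696*(-1/1162))*(-1/(-23)) = -(-2348)*(-1)/13363 = -2348/581*1/23 = -2348/13363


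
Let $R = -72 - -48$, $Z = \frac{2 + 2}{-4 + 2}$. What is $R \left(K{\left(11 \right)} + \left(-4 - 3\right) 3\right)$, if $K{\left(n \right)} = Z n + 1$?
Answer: $1008$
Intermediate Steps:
$Z = -2$ ($Z = \frac{4}{-2} = 4 \left(- \frac{1}{2}\right) = -2$)
$R = -24$ ($R = -72 + 48 = -24$)
$K{\left(n \right)} = 1 - 2 n$ ($K{\left(n \right)} = - 2 n + 1 = 1 - 2 n$)
$R \left(K{\left(11 \right)} + \left(-4 - 3\right) 3\right) = - 24 \left(\left(1 - 22\right) + \left(-4 - 3\right) 3\right) = - 24 \left(\left(1 - 22\right) - 21\right) = - 24 \left(-21 - 21\right) = \left(-24\right) \left(-42\right) = 1008$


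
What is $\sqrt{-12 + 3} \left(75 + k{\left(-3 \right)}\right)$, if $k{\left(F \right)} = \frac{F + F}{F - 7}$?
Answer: $\frac{1134 i}{5} \approx 226.8 i$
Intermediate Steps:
$k{\left(F \right)} = \frac{2 F}{-7 + F}$
$\sqrt{-12 + 3} \left(75 + k{\left(-3 \right)}\right) = \sqrt{-12 + 3} \left(75 + 2 \left(-3\right) \frac{1}{-7 - 3}\right) = \sqrt{-9} \left(75 + 2 \left(-3\right) \frac{1}{-10}\right) = 3 i \left(75 + 2 \left(-3\right) \left(- \frac{1}{10}\right)\right) = 3 i \left(75 + \frac{3}{5}\right) = 3 i \frac{378}{5} = \frac{1134 i}{5}$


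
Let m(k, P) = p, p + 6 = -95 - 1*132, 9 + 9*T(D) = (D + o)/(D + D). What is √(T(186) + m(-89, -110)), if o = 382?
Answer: 2*I*√4550397/279 ≈ 15.292*I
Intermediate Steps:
T(D) = -1 + (382 + D)/(18*D) (T(D) = -1 + ((D + 382)/(D + D))/9 = -1 + ((382 + D)/((2*D)))/9 = -1 + ((382 + D)*(1/(2*D)))/9 = -1 + ((382 + D)/(2*D))/9 = -1 + (382 + D)/(18*D))
p = -233 (p = -6 + (-95 - 1*132) = -6 + (-95 - 132) = -6 - 227 = -233)
m(k, P) = -233
√(T(186) + m(-89, -110)) = √((1/18)*(382 - 17*186)/186 - 233) = √((1/18)*(1/186)*(382 - 3162) - 233) = √((1/18)*(1/186)*(-2780) - 233) = √(-695/837 - 233) = √(-195716/837) = 2*I*√4550397/279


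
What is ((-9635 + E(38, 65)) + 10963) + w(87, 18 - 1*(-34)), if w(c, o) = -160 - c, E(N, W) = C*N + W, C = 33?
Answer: 2400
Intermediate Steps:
E(N, W) = W + 33*N (E(N, W) = 33*N + W = W + 33*N)
((-9635 + E(38, 65)) + 10963) + w(87, 18 - 1*(-34)) = ((-9635 + (65 + 33*38)) + 10963) + (-160 - 1*87) = ((-9635 + (65 + 1254)) + 10963) + (-160 - 87) = ((-9635 + 1319) + 10963) - 247 = (-8316 + 10963) - 247 = 2647 - 247 = 2400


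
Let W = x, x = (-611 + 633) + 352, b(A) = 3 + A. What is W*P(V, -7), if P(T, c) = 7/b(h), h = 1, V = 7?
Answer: 1309/2 ≈ 654.50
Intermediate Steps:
x = 374 (x = 22 + 352 = 374)
W = 374
P(T, c) = 7/4 (P(T, c) = 7/(3 + 1) = 7/4)
W*P(V, -7) = 374*(7/4) = 1309/2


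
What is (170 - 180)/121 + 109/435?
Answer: 8839/52635 ≈ 0.16793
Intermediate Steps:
(170 - 180)/121 + 109/435 = -10*1/121 + 109*(1/435) = -10/121 + 109/435 = 8839/52635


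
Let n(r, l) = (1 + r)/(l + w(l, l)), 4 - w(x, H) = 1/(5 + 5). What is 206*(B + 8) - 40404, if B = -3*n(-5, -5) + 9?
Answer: -430642/11 ≈ -39149.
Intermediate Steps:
w(x, H) = 39/10 (w(x, H) = 4 - 1/(5 + 5) = 4 - 1/10 = 39/10)
n(r, l) = (1 + r)/(39/10 + l) (n(r, l) = (1 + r)/(l + 39/10) = (1 + r)/(39/10 + l))
B = -21/11 (B = -30*(1 - 5)/(39 + 10*(-5)) + 9 = -30*(-4)/(39 - 50) + 9 = -30*(-4)/(-11) + 9 = -30*(-1)*(-4)/11 + 9 = -3*40/11 + 9 = -120/11 + 9 = -21/11 ≈ -1.9091)
206*(B + 8) - 40404 = 206*(-21/11 + 8) - 40404 = 206*(67/11) - 40404 = 13802/11 - 40404 = -430642/11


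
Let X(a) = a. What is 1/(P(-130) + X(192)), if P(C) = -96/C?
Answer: 65/12528 ≈ 0.0051884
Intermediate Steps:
1/(P(-130) + X(192)) = 1/(-96/(-130) + 192) = 1/(-96*(-1/130) + 192) = 1/(48/65 + 192) = 1/(12528/65) = 65/12528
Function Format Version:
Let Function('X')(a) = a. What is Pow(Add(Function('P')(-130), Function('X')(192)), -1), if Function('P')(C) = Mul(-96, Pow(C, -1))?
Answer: Rational(65, 12528) ≈ 0.0051884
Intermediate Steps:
Pow(Add(Function('P')(-130), Function('X')(192)), -1) = Pow(Add(Mul(-96, Pow(-130, -1)), 192), -1) = Pow(Add(Mul(-96, Rational(-1, 130)), 192), -1) = Pow(Add(Rational(48, 65), 192), -1) = Pow(Rational(12528, 65), -1) = Rational(65, 12528)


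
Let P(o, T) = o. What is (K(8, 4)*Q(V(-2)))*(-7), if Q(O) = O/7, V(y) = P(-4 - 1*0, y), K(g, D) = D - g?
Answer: -16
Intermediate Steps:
V(y) = -4 (V(y) = -4 - 1*0 = -4 + 0 = -4)
Q(O) = O/7 (Q(O) = O*(1/7) = O/7)
(K(8, 4)*Q(V(-2)))*(-7) = ((4 - 1*8)*((1/7)*(-4)))*(-7) = ((4 - 8)*(-4/7))*(-7) = -4*(-4/7)*(-7) = (16/7)*(-7) = -16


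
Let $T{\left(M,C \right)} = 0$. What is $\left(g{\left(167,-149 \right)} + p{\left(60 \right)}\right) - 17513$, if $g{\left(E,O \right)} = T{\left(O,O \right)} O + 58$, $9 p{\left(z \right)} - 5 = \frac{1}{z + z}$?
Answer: $- \frac{18850799}{1080} \approx -17454.0$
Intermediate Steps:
$p{\left(z \right)} = \frac{5}{9} + \frac{1}{18 z}$ ($p{\left(z \right)} = \frac{5}{9} + \frac{1}{9 \left(z + z\right)} = \frac{5}{9} + \frac{1}{9 \cdot 2 z} = \frac{5}{9} + \frac{\frac{1}{2} \frac{1}{z}}{9} = \frac{5}{9} + \frac{1}{18 z}$)
$g{\left(E,O \right)} = 58$ ($g{\left(E,O \right)} = 0 O + 58 = 0 + 58 = 58$)
$\left(g{\left(167,-149 \right)} + p{\left(60 \right)}\right) - 17513 = \left(58 + \frac{1 + 10 \cdot 60}{18 \cdot 60}\right) - 17513 = \left(58 + \frac{1}{18} \cdot \frac{1}{60} \left(1 + 600\right)\right) - 17513 = \left(58 + \frac{1}{18} \cdot \frac{1}{60} \cdot 601\right) - 17513 = \left(58 + \frac{601}{1080}\right) - 17513 = \frac{63241}{1080} - 17513 = - \frac{18850799}{1080}$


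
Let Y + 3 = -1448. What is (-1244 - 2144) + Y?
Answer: -4839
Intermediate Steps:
Y = -1451 (Y = -3 - 1448 = -1451)
(-1244 - 2144) + Y = (-1244 - 2144) - 1451 = -3388 - 1451 = -4839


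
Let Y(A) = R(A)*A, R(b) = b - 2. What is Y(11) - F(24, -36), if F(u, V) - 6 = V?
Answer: 129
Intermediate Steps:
R(b) = -2 + b
F(u, V) = 6 + V
Y(A) = A*(-2 + A) (Y(A) = (-2 + A)*A = A*(-2 + A))
Y(11) - F(24, -36) = 11*(-2 + 11) - (6 - 36) = 11*9 - 1*(-30) = 99 + 30 = 129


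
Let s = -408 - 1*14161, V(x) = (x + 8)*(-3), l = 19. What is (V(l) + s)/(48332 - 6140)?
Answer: -25/72 ≈ -0.34722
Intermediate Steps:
V(x) = -24 - 3*x (V(x) = (8 + x)*(-3) = -24 - 3*x)
s = -14569 (s = -408 - 14161 = -14569)
(V(l) + s)/(48332 - 6140) = ((-24 - 3*19) - 14569)/(48332 - 6140) = ((-24 - 57) - 14569)/42192 = (-81 - 14569)*(1/42192) = -14650*1/42192 = -25/72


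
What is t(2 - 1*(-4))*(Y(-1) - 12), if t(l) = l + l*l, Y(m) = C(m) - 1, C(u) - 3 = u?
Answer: -462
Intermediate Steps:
C(u) = 3 + u
Y(m) = 2 + m (Y(m) = (3 + m) - 1 = 2 + m)
t(l) = l + l²
t(2 - 1*(-4))*(Y(-1) - 12) = ((2 - 1*(-4))*(1 + (2 - 1*(-4))))*((2 - 1) - 12) = ((2 + 4)*(1 + (2 + 4)))*(1 - 12) = (6*(1 + 6))*(-11) = (6*7)*(-11) = 42*(-11) = -462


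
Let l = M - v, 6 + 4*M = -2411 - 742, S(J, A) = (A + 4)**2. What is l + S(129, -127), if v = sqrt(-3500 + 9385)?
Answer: 57357/4 - sqrt(5885) ≈ 14263.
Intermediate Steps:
v = sqrt(5885) ≈ 76.714
S(J, A) = (4 + A)**2
M = -3159/4 (M = -3/2 + (-2411 - 742)/4 = -3/2 + (1/4)*(-3153) = -3/2 - 3153/4 = -3159/4 ≈ -789.75)
l = -3159/4 - sqrt(5885) ≈ -866.46
l + S(129, -127) = (-3159/4 - sqrt(5885)) + (4 - 127)**2 = (-3159/4 - sqrt(5885)) + (-123)**2 = (-3159/4 - sqrt(5885)) + 15129 = 57357/4 - sqrt(5885)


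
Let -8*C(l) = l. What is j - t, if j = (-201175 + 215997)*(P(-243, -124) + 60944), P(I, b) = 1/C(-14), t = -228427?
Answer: 6324842053/7 ≈ 9.0355e+8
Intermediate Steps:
C(l) = -l/8
P(I, b) = 4/7 (P(I, b) = 1/(-1/8*(-14)) = 1/(7/4) = 4/7)
j = 6323243064/7 (j = (-201175 + 215997)*(4/7 + 60944) = 14822*(426612/7) = 6323243064/7 ≈ 9.0332e+8)
j - t = 6323243064/7 - 1*(-228427) = 6323243064/7 + 228427 = 6324842053/7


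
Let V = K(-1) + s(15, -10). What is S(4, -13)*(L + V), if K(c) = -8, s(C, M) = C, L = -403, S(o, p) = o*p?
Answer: 20592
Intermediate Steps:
V = 7 (V = -8 + 15 = 7)
S(4, -13)*(L + V) = (4*(-13))*(-403 + 7) = -52*(-396) = 20592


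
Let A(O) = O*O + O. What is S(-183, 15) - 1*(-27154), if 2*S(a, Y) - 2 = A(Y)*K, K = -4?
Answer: 26675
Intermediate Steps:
A(O) = O + O² (A(O) = O² + O = O + O²)
S(a, Y) = 1 - 2*Y*(1 + Y) (S(a, Y) = 1 + ((Y*(1 + Y))*(-4))/2 = 1 + (-4*Y*(1 + Y))/2 = 1 - 2*Y*(1 + Y))
S(-183, 15) - 1*(-27154) = (1 - 2*15*(1 + 15)) - 1*(-27154) = (1 - 2*15*16) + 27154 = (1 - 480) + 27154 = -479 + 27154 = 26675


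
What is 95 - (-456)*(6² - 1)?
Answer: 16055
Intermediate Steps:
95 - (-456)*(6² - 1) = 95 - (-456)*(36 - 1) = 95 - (-456)*35 = 95 - 76*(-210) = 95 + 15960 = 16055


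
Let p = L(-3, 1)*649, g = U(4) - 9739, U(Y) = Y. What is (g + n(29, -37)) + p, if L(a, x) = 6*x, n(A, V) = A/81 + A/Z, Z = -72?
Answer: -3784997/648 ≈ -5841.0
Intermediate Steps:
n(A, V) = -A/648 (n(A, V) = A/81 + A/(-72) = A*(1/81) + A*(-1/72) = A/81 - A/72 = -A/648)
g = -9735 (g = 4 - 9739 = -9735)
p = 3894 (p = (6*1)*649 = 6*649 = 3894)
(g + n(29, -37)) + p = (-9735 - 1/648*29) + 3894 = (-9735 - 29/648) + 3894 = -6308309/648 + 3894 = -3784997/648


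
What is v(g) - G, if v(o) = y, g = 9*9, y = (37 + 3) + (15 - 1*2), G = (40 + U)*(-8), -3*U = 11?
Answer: 1031/3 ≈ 343.67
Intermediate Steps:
U = -11/3 (U = -⅓*11 = -11/3 ≈ -3.6667)
G = -872/3 (G = (40 - 11/3)*(-8) = (109/3)*(-8) = -872/3 ≈ -290.67)
y = 53 (y = 40 + (15 - 2) = 40 + 13 = 53)
g = 81
v(o) = 53
v(g) - G = 53 - 1*(-872/3) = 53 + 872/3 = 1031/3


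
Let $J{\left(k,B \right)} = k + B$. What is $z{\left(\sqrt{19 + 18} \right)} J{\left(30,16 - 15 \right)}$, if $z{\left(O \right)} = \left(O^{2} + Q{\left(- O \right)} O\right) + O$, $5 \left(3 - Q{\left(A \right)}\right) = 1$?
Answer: $1147 + \frac{589 \sqrt{37}}{5} \approx 1863.5$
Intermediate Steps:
$Q{\left(A \right)} = \frac{14}{5}$ ($Q{\left(A \right)} = 3 - \frac{1}{5} = \frac{14}{5}$)
$z{\left(O \right)} = O^{2} + \frac{19 O}{5}$ ($z{\left(O \right)} = \left(O^{2} + \frac{14 O}{5}\right) + O = O^{2} + \frac{19 O}{5}$)
$J{\left(k,B \right)} = B + k$
$z{\left(\sqrt{19 + 18} \right)} J{\left(30,16 - 15 \right)} = \frac{\sqrt{19 + 18} \left(19 + 5 \sqrt{19 + 18}\right)}{5} \left(\left(16 - 15\right) + 30\right) = \frac{\sqrt{37} \left(19 + 5 \sqrt{37}\right)}{5} \left(1 + 30\right) = \frac{\sqrt{37} \left(19 + 5 \sqrt{37}\right)}{5} \cdot 31 = \frac{31 \sqrt{37} \left(19 + 5 \sqrt{37}\right)}{5}$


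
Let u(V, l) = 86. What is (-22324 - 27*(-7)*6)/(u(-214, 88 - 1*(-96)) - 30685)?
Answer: 21190/30599 ≈ 0.69251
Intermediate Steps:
(-22324 - 27*(-7)*6)/(u(-214, 88 - 1*(-96)) - 30685) = (-22324 - 27*(-7)*6)/(86 - 30685) = (-22324 + 189*6)/(-30599) = (-22324 + 1134)*(-1/30599) = -21190*(-1/30599) = 21190/30599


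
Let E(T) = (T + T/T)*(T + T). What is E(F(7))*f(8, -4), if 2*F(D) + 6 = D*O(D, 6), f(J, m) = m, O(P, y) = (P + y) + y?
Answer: -32766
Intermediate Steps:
O(P, y) = P + 2*y
F(D) = -3 + D*(12 + D)/2 (F(D) = -3 + (D*(D + 2*6))/2 = -3 + (D*(D + 12))/2 = -3 + (D*(12 + D))/2 = -3 + D*(12 + D)/2)
E(T) = 2*T*(1 + T) (E(T) = (T + 1)*(2*T) = (1 + T)*(2*T) = 2*T*(1 + T))
E(F(7))*f(8, -4) = (2*(-3 + (½)*7*(12 + 7))*(1 + (-3 + (½)*7*(12 + 7))))*(-4) = (2*(-3 + (½)*7*19)*(1 + (-3 + (½)*7*19)))*(-4) = (2*(-3 + 133/2)*(1 + (-3 + 133/2)))*(-4) = (2*(127/2)*(1 + 127/2))*(-4) = (2*(127/2)*(129/2))*(-4) = (16383/2)*(-4) = -32766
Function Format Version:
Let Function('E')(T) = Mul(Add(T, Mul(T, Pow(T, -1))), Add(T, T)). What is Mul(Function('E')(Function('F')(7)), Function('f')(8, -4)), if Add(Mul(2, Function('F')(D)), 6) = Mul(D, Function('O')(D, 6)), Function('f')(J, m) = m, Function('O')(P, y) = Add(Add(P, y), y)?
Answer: -32766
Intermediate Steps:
Function('O')(P, y) = Add(P, Mul(2, y))
Function('F')(D) = Add(-3, Mul(Rational(1, 2), D, Add(12, D))) (Function('F')(D) = Add(-3, Mul(Rational(1, 2), Mul(D, Add(D, Mul(2, 6))))) = Add(-3, Mul(Rational(1, 2), Mul(D, Add(D, 12)))) = Add(-3, Mul(Rational(1, 2), Mul(D, Add(12, D)))) = Add(-3, Mul(Rational(1, 2), D, Add(12, D))))
Function('E')(T) = Mul(2, T, Add(1, T)) (Function('E')(T) = Mul(Add(T, 1), Mul(2, T)) = Mul(Add(1, T), Mul(2, T)) = Mul(2, T, Add(1, T)))
Mul(Function('E')(Function('F')(7)), Function('f')(8, -4)) = Mul(Mul(2, Add(-3, Mul(Rational(1, 2), 7, Add(12, 7))), Add(1, Add(-3, Mul(Rational(1, 2), 7, Add(12, 7))))), -4) = Mul(Mul(2, Add(-3, Mul(Rational(1, 2), 7, 19)), Add(1, Add(-3, Mul(Rational(1, 2), 7, 19)))), -4) = Mul(Mul(2, Add(-3, Rational(133, 2)), Add(1, Add(-3, Rational(133, 2)))), -4) = Mul(Mul(2, Rational(127, 2), Add(1, Rational(127, 2))), -4) = Mul(Mul(2, Rational(127, 2), Rational(129, 2)), -4) = Mul(Rational(16383, 2), -4) = -32766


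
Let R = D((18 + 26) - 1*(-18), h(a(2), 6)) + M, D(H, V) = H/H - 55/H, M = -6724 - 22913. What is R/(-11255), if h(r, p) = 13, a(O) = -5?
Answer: 1837487/697810 ≈ 2.6332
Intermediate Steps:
M = -29637
D(H, V) = 1 - 55/H
R = -1837487/62 (R = (-55 + ((18 + 26) - 1*(-18)))/((18 + 26) - 1*(-18)) - 29637 = (-55 + (44 + 18))/(44 + 18) - 29637 = (-55 + 62)/62 - 29637 = (1/62)*7 - 29637 = 7/62 - 29637 = -1837487/62 ≈ -29637.)
R/(-11255) = -1837487/62/(-11255) = -1837487/62*(-1/11255) = 1837487/697810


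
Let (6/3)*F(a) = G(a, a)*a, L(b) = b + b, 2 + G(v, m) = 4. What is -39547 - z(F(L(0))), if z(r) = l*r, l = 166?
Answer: -39547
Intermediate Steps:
G(v, m) = 2 (G(v, m) = -2 + 4 = 2)
L(b) = 2*b
F(a) = a (F(a) = (2*a)/2 = a)
z(r) = 166*r
-39547 - z(F(L(0))) = -39547 - 166*2*0 = -39547 - 166*0 = -39547 - 1*0 = -39547 + 0 = -39547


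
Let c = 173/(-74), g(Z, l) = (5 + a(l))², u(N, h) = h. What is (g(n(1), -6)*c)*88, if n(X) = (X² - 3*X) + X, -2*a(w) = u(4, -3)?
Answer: -321607/37 ≈ -8692.1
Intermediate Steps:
a(w) = 3/2 (a(w) = -½*(-3) = 3/2)
n(X) = X² - 2*X
g(Z, l) = 169/4 (g(Z, l) = (5 + 3/2)² = (13/2)² = 169/4)
c = -173/74 (c = 173*(-1/74) = -173/74 ≈ -2.3378)
(g(n(1), -6)*c)*88 = ((169/4)*(-173/74))*88 = -29237/296*88 = -321607/37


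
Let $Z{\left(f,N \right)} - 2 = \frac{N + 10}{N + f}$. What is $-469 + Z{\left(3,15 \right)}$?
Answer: $- \frac{8381}{18} \approx -465.61$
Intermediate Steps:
$Z{\left(f,N \right)} = 2 + \frac{10 + N}{N + f}$ ($Z{\left(f,N \right)} = 2 + \frac{N + 10}{N + f} = 2 + \frac{10 + N}{N + f}$)
$-469 + Z{\left(3,15 \right)} = -469 + \frac{10 + 2 \cdot 3 + 3 \cdot 15}{15 + 3} = -469 + \frac{10 + 6 + 45}{18} = -469 + \frac{1}{18} \cdot 61 = -469 + \frac{61}{18} = - \frac{8381}{18}$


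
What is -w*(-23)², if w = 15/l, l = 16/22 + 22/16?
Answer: -139656/37 ≈ -3774.5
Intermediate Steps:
l = 185/88 (l = 16*(1/22) + 22*(1/16) = 8/11 + 11/8 = 185/88 ≈ 2.1023)
w = 264/37 (w = 15/(185/88) = 15*(88/185) = 264/37 ≈ 7.1351)
-w*(-23)² = -264*(-23)²/37 = -264*529/37 = -1*139656/37 = -139656/37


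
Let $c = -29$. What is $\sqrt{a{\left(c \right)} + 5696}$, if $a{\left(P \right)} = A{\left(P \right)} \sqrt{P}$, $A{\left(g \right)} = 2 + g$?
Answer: $\sqrt{5696 - 27 i \sqrt{29}} \approx 75.478 - 0.9632 i$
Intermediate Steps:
$a{\left(P \right)} = \sqrt{P} \left(2 + P\right)$ ($a{\left(P \right)} = \left(2 + P\right) \sqrt{P} = \sqrt{P} \left(2 + P\right)$)
$\sqrt{a{\left(c \right)} + 5696} = \sqrt{\sqrt{-29} \left(2 - 29\right) + 5696} = \sqrt{i \sqrt{29} \left(-27\right) + 5696} = \sqrt{- 27 i \sqrt{29} + 5696} = \sqrt{5696 - 27 i \sqrt{29}}$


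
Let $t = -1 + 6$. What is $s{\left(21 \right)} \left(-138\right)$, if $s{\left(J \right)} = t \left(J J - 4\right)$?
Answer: $-301530$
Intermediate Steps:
$t = 5$
$s{\left(J \right)} = -20 + 5 J^{2}$ ($s{\left(J \right)} = 5 \left(J J - 4\right) = 5 \left(J^{2} - 4\right) = 5 \left(-4 + J^{2}\right) = -20 + 5 J^{2}$)
$s{\left(21 \right)} \left(-138\right) = \left(-20 + 5 \cdot 21^{2}\right) \left(-138\right) = \left(-20 + 5 \cdot 441\right) \left(-138\right) = \left(-20 + 2205\right) \left(-138\right) = 2185 \left(-138\right) = -301530$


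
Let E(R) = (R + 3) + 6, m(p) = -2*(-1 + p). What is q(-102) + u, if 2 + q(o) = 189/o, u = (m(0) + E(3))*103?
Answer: 48897/34 ≈ 1438.1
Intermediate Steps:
m(p) = 2 - 2*p
E(R) = 9 + R (E(R) = (3 + R) + 6 = 9 + R)
u = 1442 (u = ((2 - 2*0) + (9 + 3))*103 = ((2 + 0) + 12)*103 = (2 + 12)*103 = 14*103 = 1442)
q(o) = -2 + 189/o
q(-102) + u = (-2 + 189/(-102)) + 1442 = (-2 + 189*(-1/102)) + 1442 = (-2 - 63/34) + 1442 = -131/34 + 1442 = 48897/34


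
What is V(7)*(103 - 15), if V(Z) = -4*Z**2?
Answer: -17248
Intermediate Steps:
V(7)*(103 - 15) = (-4*7**2)*(103 - 15) = -4*49*88 = -196*88 = -17248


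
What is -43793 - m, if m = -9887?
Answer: -33906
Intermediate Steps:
-43793 - m = -43793 - 1*(-9887) = -43793 + 9887 = -33906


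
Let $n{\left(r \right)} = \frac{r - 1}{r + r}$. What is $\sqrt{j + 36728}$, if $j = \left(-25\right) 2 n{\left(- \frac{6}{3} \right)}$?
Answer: $\frac{\sqrt{146762}}{2} \approx 191.55$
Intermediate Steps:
$n{\left(r \right)} = \frac{-1 + r}{2 r}$
$j = - \frac{75}{2}$ ($j = \left(-25\right) 2 \frac{-1 - \frac{6}{3}}{2 \left(- \frac{6}{3}\right)} = - 50 \frac{-1 - 2}{2 \left(\left(-6\right) \frac{1}{3}\right)} = - 50 \frac{-1 - 2}{2 \left(-2\right)} = - 50 \cdot \frac{1}{2} \left(- \frac{1}{2}\right) \left(-3\right) = \left(-50\right) \frac{3}{4} = - \frac{75}{2} \approx -37.5$)
$\sqrt{j + 36728} = \sqrt{- \frac{75}{2} + 36728} = \sqrt{\frac{73381}{2}} = \frac{\sqrt{146762}}{2}$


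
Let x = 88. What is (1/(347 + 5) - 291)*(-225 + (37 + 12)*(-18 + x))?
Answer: -328291355/352 ≈ -9.3265e+5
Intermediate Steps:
(1/(347 + 5) - 291)*(-225 + (37 + 12)*(-18 + x)) = (1/(347 + 5) - 291)*(-225 + (37 + 12)*(-18 + 88)) = (1/352 - 291)*(-225 + 49*70) = (1/352 - 291)*(-225 + 3430) = -102431/352*3205 = -328291355/352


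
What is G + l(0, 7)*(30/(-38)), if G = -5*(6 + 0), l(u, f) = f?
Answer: -675/19 ≈ -35.526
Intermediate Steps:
G = -30 (G = -5*6 = -30)
G + l(0, 7)*(30/(-38)) = -30 + 7*(30/(-38)) = -30 + 7*(30*(-1/38)) = -30 + 7*(-15/19) = -30 - 105/19 = -675/19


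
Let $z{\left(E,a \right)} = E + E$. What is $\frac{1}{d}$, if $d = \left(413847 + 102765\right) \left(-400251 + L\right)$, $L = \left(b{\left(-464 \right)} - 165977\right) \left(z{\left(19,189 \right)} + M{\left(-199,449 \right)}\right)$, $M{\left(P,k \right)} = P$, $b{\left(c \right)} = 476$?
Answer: $\frac{1}{13558693750920} \approx 7.3753 \cdot 10^{-14}$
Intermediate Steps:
$z{\left(E,a \right)} = 2 E$
$L = 26645661$ ($L = \left(476 - 165977\right) \left(2 \cdot 19 - 199\right) = - 165501 \left(38 - 199\right) = \left(-165501\right) \left(-161\right) = 26645661$)
$d = 13558693750920$ ($d = \left(413847 + 102765\right) \left(-400251 + 26645661\right) = 516612 \cdot 26245410 = 13558693750920$)
$\frac{1}{d} = \frac{1}{13558693750920}$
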